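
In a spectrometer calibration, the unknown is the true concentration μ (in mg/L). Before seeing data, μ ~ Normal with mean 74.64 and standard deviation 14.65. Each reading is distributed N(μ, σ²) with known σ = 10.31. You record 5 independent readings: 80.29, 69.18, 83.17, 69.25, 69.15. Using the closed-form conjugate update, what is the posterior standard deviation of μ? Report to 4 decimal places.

For Normal data with known variance σ², a Normal(μ₀, σ₀²) prior on μ is conjugate. Posterior precision = 1/σ₀² + n/σ²; posterior mean is the precision-weighted average of μ₀ and x̄.
σ₀² = 14.65² = 214.6225, σ² = 10.31² = 106.2961; σ² + n·σ₀² = 106.2961 + 5·214.6225 = 1179.4086.
Posterior precision = 1/σ₀² + n/σ² = 1/214.6225 + 5/106.2961 = (σ² + n·σ₀²)/(σ₀²σ²) = 1179.4086/(214.6225·106.2961); posterior variance σₙ² = σ₀²σ²/(σ² + n·σ₀²) = 214.6225·106.2961/1179.4086 = 19.343199.
Posterior SD = √σₙ² = √(214.6225·106.2961/1179.4086) = 4.3981.

4.3981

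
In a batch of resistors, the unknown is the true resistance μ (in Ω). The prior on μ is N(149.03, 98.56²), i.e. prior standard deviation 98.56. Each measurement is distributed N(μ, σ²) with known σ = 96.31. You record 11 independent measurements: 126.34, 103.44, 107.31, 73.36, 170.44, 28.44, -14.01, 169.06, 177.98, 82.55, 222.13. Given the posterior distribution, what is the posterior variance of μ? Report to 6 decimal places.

775.886396

For Normal data with known variance σ², a Normal(μ₀, σ₀²) prior on μ is conjugate. Posterior precision = 1/σ₀² + n/σ²; posterior mean is the precision-weighted average of μ₀ and x̄.
σ₀² = 98.56² = 9714.0736, σ² = 96.31² = 9275.6161; σ² + n·σ₀² = 9275.6161 + 11·9714.0736 = 116130.4257.
Posterior precision = 1/σ₀² + n/σ² = 1/9714.0736 + 11/9275.6161 = (σ² + n·σ₀²)/(σ₀²σ²) = 116130.4257/(9714.0736·9275.6161); posterior variance σₙ² = σ₀²σ²/(σ² + n·σ₀²) = 9714.0736·9275.6161/116130.4257 = 775.886396.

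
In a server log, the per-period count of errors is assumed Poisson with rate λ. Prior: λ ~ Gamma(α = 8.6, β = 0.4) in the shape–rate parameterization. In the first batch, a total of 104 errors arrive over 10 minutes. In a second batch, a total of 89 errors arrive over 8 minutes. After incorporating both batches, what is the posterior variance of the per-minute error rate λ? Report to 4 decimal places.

0.5955

With a Gamma(shape α, rate β) prior, the Poisson likelihood is conjugate: the posterior is Gamma(α + ΣXᵢ, β + n).
After batch 1: Gamma(α+S, β+n) = Gamma(8.6+104, 0.4+10) = Gamma(112.6, 10.4).
After batch 2: Gamma(α+S, β+n) = Gamma(112.6+89, 10.4+8) = Gamma(201.6, 18.4).
Var = α/β² = 201.6/18.4² = 0.5955.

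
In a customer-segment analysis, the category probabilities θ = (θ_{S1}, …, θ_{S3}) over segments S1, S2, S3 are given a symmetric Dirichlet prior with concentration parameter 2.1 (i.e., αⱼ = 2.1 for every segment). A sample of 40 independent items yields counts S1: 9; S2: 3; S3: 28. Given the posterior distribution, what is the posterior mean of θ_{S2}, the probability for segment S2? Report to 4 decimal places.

The Dirichlet prior is conjugate to the Multinomial likelihood: each posterior αⱼ = prior αⱼ + observed count nⱼ.
Posterior concentration: (11.1, 5.1, 30.1), total = 46.3.
E[θ_{S2}|data] = α_{S2}/Σα = 5.1/46.3 = 0.1102.

0.1102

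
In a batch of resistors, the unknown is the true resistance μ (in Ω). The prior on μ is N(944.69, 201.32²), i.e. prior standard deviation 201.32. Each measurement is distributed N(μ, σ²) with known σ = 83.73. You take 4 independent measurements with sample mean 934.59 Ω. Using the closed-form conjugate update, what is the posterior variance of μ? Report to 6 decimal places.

For Normal data with known variance σ², a Normal(μ₀, σ₀²) prior on μ is conjugate. Posterior precision = 1/σ₀² + n/σ²; posterior mean is the precision-weighted average of μ₀ and x̄.
σ₀² = 201.32² = 40529.7424, σ² = 83.73² = 7010.7129; σ² + n·σ₀² = 7010.7129 + 4·40529.7424 = 169129.6825.
Posterior precision = 1/σ₀² + n/σ² = 1/40529.7424 + 4/7010.7129 = (σ² + n·σ₀²)/(σ₀²σ²) = 169129.6825/(40529.7424·7010.7129); posterior variance σₙ² = σ₀²σ²/(σ² + n·σ₀²) = 40529.7424·7010.7129/169129.6825 = 1680.026733.

1680.026733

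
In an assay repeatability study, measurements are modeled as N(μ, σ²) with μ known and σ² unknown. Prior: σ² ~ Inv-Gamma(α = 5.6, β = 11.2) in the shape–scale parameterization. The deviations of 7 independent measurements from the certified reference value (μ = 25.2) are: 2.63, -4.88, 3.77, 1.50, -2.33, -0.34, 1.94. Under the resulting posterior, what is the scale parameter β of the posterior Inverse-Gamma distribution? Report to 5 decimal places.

With known mean μ and an Inverse-Gamma(α, β) prior on σ², the Normal likelihood is conjugate: posterior is Inv-Gamma(α + n/2, β + Σ(xᵢ−μ)²/2).
Σ(xᵢ−μ)² = (2.63)² + (-4.88)² + (3.77)² + (1.50)² + (-2.33)² + (-0.34)² + (1.94)² = 56.5023.
Posterior: Inv-Gamma(5.6 + 7/2, 11.2 + 56.5023/2) = Inv-Gamma(9.10, 39.45115).
Posterior β = 39.45115.

39.45115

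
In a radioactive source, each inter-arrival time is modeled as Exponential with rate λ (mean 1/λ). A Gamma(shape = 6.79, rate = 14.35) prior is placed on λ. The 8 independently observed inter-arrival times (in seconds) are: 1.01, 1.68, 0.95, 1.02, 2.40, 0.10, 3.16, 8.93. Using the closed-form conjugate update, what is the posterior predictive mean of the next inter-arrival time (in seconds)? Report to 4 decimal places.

2.4365

With a Gamma(shape α, rate β) prior on the exponential rate λ, the posterior after n observations with total T = Σxᵢ is Gamma(α+n, β+T).
Sum of observations T = 19.25 seconds; n = 8.
Posterior: Gamma(6.79+8, 14.35+19.25) = Gamma(14.79, 33.60).
The predictive distribution for the next observation is Lomax; its mean is β/(α−1) = 33.60/13.79 = 2.4365.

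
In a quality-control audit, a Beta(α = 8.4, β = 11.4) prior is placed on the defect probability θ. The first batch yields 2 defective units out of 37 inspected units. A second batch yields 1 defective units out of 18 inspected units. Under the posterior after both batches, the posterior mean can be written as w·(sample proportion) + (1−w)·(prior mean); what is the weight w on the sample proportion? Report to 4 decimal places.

0.7353

The Beta prior is conjugate to a Binomial/Bernoulli likelihood; the update adds successes to α and failures to β.
Total number of inspected units: n = 37 + 18 = 55.
Posterior mean = (α₀+k)/(α₀+β₀+n) = [n/(α₀+β₀+n)]·(k/n) + [(α₀+β₀)/(α₀+β₀+n)]·α₀/(α₀+β₀), so only n and the prior enter the weight.
The weight on the data is w = n/(α₀+β₀+n) = 55/(8.4+11.4+55) = 55/74.8 = 0.7353.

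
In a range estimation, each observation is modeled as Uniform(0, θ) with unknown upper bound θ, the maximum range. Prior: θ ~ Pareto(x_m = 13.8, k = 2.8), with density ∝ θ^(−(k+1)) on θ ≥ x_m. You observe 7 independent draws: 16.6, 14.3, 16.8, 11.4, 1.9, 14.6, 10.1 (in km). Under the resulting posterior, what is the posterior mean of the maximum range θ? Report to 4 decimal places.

18.7091

A Pareto(scale x_m, shape k) prior on the upper bound θ of Uniform(0, θ) is conjugate: posterior is Pareto(max(x_m, max xᵢ), k + n).
Sample maximum = 16.8; prior scale x_m = 13.8 → posterior scale = max = 16.8.
Posterior shape = 2.8 + 7 = 9.8.
E[θ|data] = k·x_m/(k−1) = 9.8·16.8/8.8 = 18.7091.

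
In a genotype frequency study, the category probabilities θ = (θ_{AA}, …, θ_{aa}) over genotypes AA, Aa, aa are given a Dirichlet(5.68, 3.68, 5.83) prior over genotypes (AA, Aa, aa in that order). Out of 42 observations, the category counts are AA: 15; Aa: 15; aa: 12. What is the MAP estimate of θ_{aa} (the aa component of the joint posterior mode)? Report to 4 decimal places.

0.3106

The Dirichlet prior is conjugate to the Multinomial likelihood: each posterior αⱼ = prior αⱼ + observed count nⱼ.
Posterior concentration: (20.68, 18.68, 17.83), total = 57.19.
Joint mode component: (α_{aa}−1)/(Σα−K) = 16.83/54.19 = 0.3106.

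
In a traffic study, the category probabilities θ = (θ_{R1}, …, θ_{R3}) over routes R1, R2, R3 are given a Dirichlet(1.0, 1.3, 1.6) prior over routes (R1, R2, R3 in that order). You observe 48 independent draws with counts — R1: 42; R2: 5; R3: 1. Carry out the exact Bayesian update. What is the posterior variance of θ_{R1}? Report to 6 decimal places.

0.002686

The Dirichlet prior is conjugate to the Multinomial likelihood: each posterior αⱼ = prior αⱼ + observed count nⱼ.
Posterior concentration: (43.0, 6.3, 2.6), total = 51.9.
Var[θ_j] = α_j(Σα−α_j)/((Σα)²(Σα+1)) = 43.0·8.9/(51.9²·52.9) = 0.002686.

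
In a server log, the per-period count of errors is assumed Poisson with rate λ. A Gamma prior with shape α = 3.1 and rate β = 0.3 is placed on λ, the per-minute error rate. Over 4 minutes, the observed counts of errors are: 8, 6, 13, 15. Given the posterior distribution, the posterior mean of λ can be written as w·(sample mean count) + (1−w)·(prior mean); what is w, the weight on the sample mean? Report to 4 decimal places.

With a Gamma(shape α, rate β) prior, the Poisson likelihood is conjugate: the posterior is Gamma(α + ΣXᵢ, β + n).
Posterior mean = (α₀+S)/(β₀+n) = [n/(β₀+n)]·(S/n) + [β₀/(β₀+n)]·(α₀/β₀), so only n and β₀ enter the weight.
Weight on data w = n/(β₀+n) = 4/(0.3+4) = 4/4.3 = 0.9302.

0.9302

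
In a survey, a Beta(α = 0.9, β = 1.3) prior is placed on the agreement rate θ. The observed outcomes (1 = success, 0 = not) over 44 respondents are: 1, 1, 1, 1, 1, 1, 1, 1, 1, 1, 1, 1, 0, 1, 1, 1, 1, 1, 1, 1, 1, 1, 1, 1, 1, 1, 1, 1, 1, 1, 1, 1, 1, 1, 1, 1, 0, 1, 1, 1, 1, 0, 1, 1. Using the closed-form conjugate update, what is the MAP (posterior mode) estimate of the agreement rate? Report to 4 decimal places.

0.9253

The Beta prior is conjugate to a Binomial/Bernoulli likelihood; the update adds successes to α and failures to β.
Posterior: Beta(α+k, β+n−k) = Beta(0.9+41, 1.3+3) = Beta(41.9, 4.3).
Mode of Beta(a,b) for a,b>1 is (a−1)/(a+b−2) = 40.9/44.2 = 0.9253.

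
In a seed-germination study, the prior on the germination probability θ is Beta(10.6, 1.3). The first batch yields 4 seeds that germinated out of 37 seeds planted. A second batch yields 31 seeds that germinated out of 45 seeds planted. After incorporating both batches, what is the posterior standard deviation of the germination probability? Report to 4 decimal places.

The Beta prior is conjugate to a Binomial/Bernoulli likelihood; the update adds successes to α and failures to β.
After batch 1: Beta(10.6+4, 1.3+33) = Beta(14.6, 34.3).
After batch 2: Beta(14.6+31, 34.3+14) = Beta(45.6, 48.3).
Var = αβ/((α+β)²(α+β+1)) = 45.6·48.3/(93.9²·94.9) = 0.00263217; SD = √0.00263217 = 0.0513.

0.0513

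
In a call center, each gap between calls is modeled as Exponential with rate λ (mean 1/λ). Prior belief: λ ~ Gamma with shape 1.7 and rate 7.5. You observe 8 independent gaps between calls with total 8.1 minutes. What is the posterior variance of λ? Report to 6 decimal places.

0.039859

With a Gamma(shape α, rate β) prior on the exponential rate λ, the posterior after n observations with total T = Σxᵢ is Gamma(α+n, β+T).
Posterior: Gamma(1.7+8, 7.5+8.1) = Gamma(9.7, 15.6).
Var = α/β² = 0.039859.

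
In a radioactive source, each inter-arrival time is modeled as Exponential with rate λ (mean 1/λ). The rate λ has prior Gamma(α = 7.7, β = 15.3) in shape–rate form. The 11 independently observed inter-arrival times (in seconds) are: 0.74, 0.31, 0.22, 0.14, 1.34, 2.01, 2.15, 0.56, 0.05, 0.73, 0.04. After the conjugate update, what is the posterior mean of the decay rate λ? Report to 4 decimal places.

0.7927

With a Gamma(shape α, rate β) prior on the exponential rate λ, the posterior after n observations with total T = Σxᵢ is Gamma(α+n, β+T).
Sum of observations T = 8.29 seconds; n = 11.
Posterior: Gamma(7.7+11, 15.3+8.29) = Gamma(18.7, 23.59).
Posterior mean of λ = α/β = 18.7/23.59 = 0.7927.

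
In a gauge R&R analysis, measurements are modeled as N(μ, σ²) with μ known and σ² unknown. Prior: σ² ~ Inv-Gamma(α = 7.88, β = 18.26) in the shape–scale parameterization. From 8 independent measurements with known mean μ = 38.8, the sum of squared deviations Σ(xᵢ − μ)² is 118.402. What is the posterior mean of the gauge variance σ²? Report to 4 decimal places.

7.1196

With known mean μ and an Inverse-Gamma(α, β) prior on σ², the Normal likelihood is conjugate: posterior is Inv-Gamma(α + n/2, β + Σ(xᵢ−μ)²/2).
Posterior: Inv-Gamma(7.88 + 8/2, 18.26 + 118.402/2) = Inv-Gamma(11.88, 77.4610).
E[σ²|data] = β/(α−1) = 77.4610/10.88 = 7.1196.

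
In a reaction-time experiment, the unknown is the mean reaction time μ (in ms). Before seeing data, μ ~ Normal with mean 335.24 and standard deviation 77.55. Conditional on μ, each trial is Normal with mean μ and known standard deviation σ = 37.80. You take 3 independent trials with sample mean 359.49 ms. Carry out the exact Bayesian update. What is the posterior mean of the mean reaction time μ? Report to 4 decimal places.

357.7104

For Normal data with known variance σ², a Normal(μ₀, σ₀²) prior on μ is conjugate. Posterior precision = 1/σ₀² + n/σ²; posterior mean is the precision-weighted average of μ₀ and x̄.
n·x̄ = 3·359.49 = 1078.47.
σ₀² = 77.55² = 6014.0025, σ² = 37.80² = 1428.84; σ² + n·σ₀² = 1428.84 + 3·6014.0025 = 19470.8475.
Posterior mean = (μ₀/σ₀² + n·x̄/σ²)/(1/σ₀² + n/σ²) = (σ²·μ₀ + σ₀²·n·x̄)/(σ² + n·σ₀²) = (1428.84·335.24 + 6014.0025·1078.47)/19470.8475 = 6964925.597775/19470.8475 = 357.7104.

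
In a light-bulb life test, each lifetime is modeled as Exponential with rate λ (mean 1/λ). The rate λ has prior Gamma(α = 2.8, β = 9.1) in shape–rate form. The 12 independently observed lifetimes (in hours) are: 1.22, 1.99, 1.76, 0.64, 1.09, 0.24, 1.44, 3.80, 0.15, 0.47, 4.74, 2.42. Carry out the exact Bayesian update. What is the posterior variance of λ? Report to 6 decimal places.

0.017526

With a Gamma(shape α, rate β) prior on the exponential rate λ, the posterior after n observations with total T = Σxᵢ is Gamma(α+n, β+T).
Sum of observations T = 19.96 hours; n = 12.
Posterior: Gamma(2.8+12, 9.1+19.96) = Gamma(14.8, 29.06).
Var = α/β² = 0.017526.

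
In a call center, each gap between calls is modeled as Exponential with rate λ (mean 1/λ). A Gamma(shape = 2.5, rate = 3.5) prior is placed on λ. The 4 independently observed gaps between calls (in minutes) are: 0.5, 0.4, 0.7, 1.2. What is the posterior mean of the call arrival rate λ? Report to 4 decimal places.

With a Gamma(shape α, rate β) prior on the exponential rate λ, the posterior after n observations with total T = Σxᵢ is Gamma(α+n, β+T).
Sum of observations T = 2.8 minutes; n = 4.
Posterior: Gamma(2.5+4, 3.5+2.8) = Gamma(6.5, 6.3).
Posterior mean of λ = α/β = 6.5/6.3 = 1.0317.

1.0317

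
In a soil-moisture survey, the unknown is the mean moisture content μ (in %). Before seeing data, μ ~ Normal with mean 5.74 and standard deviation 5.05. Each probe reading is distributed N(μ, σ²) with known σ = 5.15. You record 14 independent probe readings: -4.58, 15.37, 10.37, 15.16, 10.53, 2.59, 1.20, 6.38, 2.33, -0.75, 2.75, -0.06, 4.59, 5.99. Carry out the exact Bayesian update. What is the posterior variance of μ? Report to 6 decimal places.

For Normal data with known variance σ², a Normal(μ₀, σ₀²) prior on μ is conjugate. Posterior precision = 1/σ₀² + n/σ²; posterior mean is the precision-weighted average of μ₀ and x̄.
σ₀² = 5.05² = 25.5025, σ² = 5.15² = 26.5225; σ² + n·σ₀² = 26.5225 + 14·25.5025 = 383.5575.
Posterior precision = 1/σ₀² + n/σ² = 1/25.5025 + 14/26.5225 = (σ² + n·σ₀²)/(σ₀²σ²) = 383.5575/(25.5025·26.5225); posterior variance σₙ² = σ₀²σ²/(σ² + n·σ₀²) = 25.5025·26.5225/383.5575 = 1.763465.

1.763465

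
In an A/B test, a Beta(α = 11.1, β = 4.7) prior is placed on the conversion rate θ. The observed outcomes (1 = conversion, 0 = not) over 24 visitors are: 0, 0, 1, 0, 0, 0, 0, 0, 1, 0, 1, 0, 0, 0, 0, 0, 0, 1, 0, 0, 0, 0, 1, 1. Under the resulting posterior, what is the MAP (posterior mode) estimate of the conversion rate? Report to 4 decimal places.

The Beta prior is conjugate to a Binomial/Bernoulli likelihood; the update adds successes to α and failures to β.
Posterior: Beta(α+k, β+n−k) = Beta(11.1+6, 4.7+18) = Beta(17.1, 22.7).
Mode of Beta(a,b) for a,b>1 is (a−1)/(a+b−2) = 16.1/37.8 = 0.4259.

0.4259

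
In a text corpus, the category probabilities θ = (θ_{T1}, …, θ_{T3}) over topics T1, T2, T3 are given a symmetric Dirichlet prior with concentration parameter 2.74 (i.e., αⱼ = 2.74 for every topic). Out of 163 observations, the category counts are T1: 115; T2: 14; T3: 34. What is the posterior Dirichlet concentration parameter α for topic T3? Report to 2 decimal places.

36.74

The Dirichlet prior is conjugate to the Multinomial likelihood: each posterior αⱼ = prior αⱼ + observed count nⱼ.
Posterior concentration: (117.74, 16.74, 36.74), total = 171.22.
α_{T3} = 2.74 + 34 = 36.74.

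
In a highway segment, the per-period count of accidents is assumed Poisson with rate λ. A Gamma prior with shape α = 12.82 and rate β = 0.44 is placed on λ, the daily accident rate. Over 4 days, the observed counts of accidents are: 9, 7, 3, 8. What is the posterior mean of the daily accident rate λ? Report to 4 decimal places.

8.9685

With a Gamma(shape α, rate β) prior, the Poisson likelihood is conjugate: the posterior is Gamma(α + ΣXᵢ, β + n).
Sum of counts S = 27 over n = 4 days.
Posterior: Gamma(α+S, β+n) = Gamma(12.82+27, 0.44+4) = Gamma(39.82, 4.44).
Posterior mean = α/β = 39.82/4.44 = 8.9685.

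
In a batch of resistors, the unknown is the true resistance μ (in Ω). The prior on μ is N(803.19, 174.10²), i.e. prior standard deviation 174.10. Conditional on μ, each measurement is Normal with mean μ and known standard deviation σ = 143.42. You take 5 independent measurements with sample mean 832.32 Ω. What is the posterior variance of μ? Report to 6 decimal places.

For Normal data with known variance σ², a Normal(μ₀, σ₀²) prior on μ is conjugate. Posterior precision = 1/σ₀² + n/σ²; posterior mean is the precision-weighted average of μ₀ and x̄.
σ₀² = 174.10² = 30310.81, σ² = 143.42² = 20569.2964; σ² + n·σ₀² = 20569.2964 + 5·30310.81 = 172123.3464.
Posterior precision = 1/σ₀² + n/σ² = 1/30310.81 + 5/20569.2964 = (σ² + n·σ₀²)/(σ₀²σ²) = 172123.3464/(30310.81·20569.2964); posterior variance σₙ² = σ₀²σ²/(σ² + n·σ₀²) = 30310.81·20569.2964/172123.3464 = 3622.239795.

3622.239795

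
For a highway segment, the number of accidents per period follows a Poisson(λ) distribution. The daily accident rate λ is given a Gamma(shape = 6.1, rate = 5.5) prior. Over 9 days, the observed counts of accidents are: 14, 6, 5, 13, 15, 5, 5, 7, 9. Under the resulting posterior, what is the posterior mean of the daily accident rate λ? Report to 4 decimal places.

With a Gamma(shape α, rate β) prior, the Poisson likelihood is conjugate: the posterior is Gamma(α + ΣXᵢ, β + n).
Sum of counts S = 79 over n = 9 days.
Posterior: Gamma(α+S, β+n) = Gamma(6.1+79, 5.5+9) = Gamma(85.1, 14.5).
Posterior mean = α/β = 85.1/14.5 = 5.8690.

5.8690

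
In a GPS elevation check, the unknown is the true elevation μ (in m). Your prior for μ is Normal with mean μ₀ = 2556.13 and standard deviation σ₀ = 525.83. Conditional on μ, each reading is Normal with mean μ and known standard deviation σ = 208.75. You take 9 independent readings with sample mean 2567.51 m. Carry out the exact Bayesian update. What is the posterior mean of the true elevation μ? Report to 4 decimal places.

2567.3142

For Normal data with known variance σ², a Normal(μ₀, σ₀²) prior on μ is conjugate. Posterior precision = 1/σ₀² + n/σ²; posterior mean is the precision-weighted average of μ₀ and x̄.
n·x̄ = 9·2567.51 = 23107.59.
σ₀² = 525.83² = 276497.1889, σ² = 208.75² = 43576.5625; σ² + n·σ₀² = 43576.5625 + 9·276497.1889 = 2532051.2626.
Posterior mean = (μ₀/σ₀² + n·x̄/σ²)/(1/σ₀² + n/σ²) = (σ²·μ₀ + σ₀²·n·x̄)/(σ² + n·σ₀²) = (43576.5625·2556.13 + 276497.1889·23107.59)/2532051.2626 = 6500571035.956876/2532051.2626 = 2567.3142.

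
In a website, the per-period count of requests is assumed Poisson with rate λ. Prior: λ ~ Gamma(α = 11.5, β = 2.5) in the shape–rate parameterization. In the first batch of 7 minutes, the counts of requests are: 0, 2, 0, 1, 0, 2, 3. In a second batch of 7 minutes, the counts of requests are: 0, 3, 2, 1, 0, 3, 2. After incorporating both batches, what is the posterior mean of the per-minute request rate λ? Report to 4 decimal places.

1.8485

With a Gamma(shape α, rate β) prior, the Poisson likelihood is conjugate: the posterior is Gamma(α + ΣXᵢ, β + n).
Batch 1: sum of counts S = 8 over n = 7 minutes.
After batch 1: Gamma(α+S, β+n) = Gamma(11.5+8, 2.5+7) = Gamma(19.5, 9.5).
Batch 2: sum of counts S = 11 over n = 7 minutes.
After batch 2: Gamma(α+S, β+n) = Gamma(19.5+11, 9.5+7) = Gamma(30.5, 16.5).
Posterior mean = α/β = 30.5/16.5 = 1.8485.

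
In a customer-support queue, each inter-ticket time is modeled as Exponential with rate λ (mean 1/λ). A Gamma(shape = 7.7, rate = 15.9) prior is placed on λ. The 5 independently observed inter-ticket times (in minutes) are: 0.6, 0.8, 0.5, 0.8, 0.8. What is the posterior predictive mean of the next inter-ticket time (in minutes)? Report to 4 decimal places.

1.6581

With a Gamma(shape α, rate β) prior on the exponential rate λ, the posterior after n observations with total T = Σxᵢ is Gamma(α+n, β+T).
Sum of observations T = 3.5 minutes; n = 5.
Posterior: Gamma(7.7+5, 15.9+3.5) = Gamma(12.7, 19.4).
The predictive distribution for the next observation is Lomax; its mean is β/(α−1) = 19.4/11.7 = 1.6581.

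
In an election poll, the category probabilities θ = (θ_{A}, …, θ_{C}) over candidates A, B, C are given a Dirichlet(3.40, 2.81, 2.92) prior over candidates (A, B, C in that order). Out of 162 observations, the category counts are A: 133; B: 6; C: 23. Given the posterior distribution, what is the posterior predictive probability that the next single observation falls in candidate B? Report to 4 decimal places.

0.0515

The Dirichlet prior is conjugate to the Multinomial likelihood: each posterior αⱼ = prior αⱼ + observed count nⱼ.
Posterior concentration: (136.40, 8.81, 25.92), total = 171.13.
P(next = B | data) = α_{B}/Σα = 0.0515.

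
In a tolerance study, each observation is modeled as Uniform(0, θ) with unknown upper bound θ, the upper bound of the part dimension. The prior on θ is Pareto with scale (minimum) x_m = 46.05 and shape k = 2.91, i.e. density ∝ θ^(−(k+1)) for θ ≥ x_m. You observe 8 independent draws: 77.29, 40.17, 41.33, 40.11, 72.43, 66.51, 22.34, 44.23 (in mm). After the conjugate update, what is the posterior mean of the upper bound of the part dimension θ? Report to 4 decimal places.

A Pareto(scale x_m, shape k) prior on the upper bound θ of Uniform(0, θ) is conjugate: posterior is Pareto(max(x_m, max xᵢ), k + n).
Sample maximum = 77.29; prior scale x_m = 46.05 → posterior scale = max = 77.29.
Posterior shape = 2.91 + 8 = 10.91.
E[θ|data] = k·x_m/(k−1) = 10.91·77.29/9.91 = 85.0892.

85.0892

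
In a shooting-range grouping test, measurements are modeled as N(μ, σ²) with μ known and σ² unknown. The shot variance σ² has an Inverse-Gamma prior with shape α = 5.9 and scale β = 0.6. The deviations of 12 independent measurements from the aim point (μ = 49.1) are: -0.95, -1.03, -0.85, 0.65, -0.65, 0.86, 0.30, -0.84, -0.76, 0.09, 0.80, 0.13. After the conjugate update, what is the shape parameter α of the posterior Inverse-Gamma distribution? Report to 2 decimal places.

With known mean μ and an Inverse-Gamma(α, β) prior on σ², the Normal likelihood is conjugate: posterior is Inv-Gamma(α + n/2, β + Σ(xᵢ−μ)²/2).
Σ(xᵢ−μ)² = (-0.95)² + (-1.03)² + (-0.85)² + (0.65)² + (-0.65)² + (0.86)² + (0.30)² + (-0.84)² + (-0.76)² + (0.09)² + (0.80)² + (0.13)² = 6.3087.
Posterior: Inv-Gamma(5.9 + 12/2, 0.6 + 6.3087/2) = Inv-Gamma(11.90, 3.75435).
Posterior α = 11.90.

11.90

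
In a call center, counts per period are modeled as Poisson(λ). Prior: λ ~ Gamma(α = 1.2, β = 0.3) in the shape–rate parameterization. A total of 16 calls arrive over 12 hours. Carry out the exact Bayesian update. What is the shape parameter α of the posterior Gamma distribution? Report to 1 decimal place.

17.2

With a Gamma(shape α, rate β) prior, the Poisson likelihood is conjugate: the posterior is Gamma(α + ΣXᵢ, β + n).
Posterior: Gamma(α+S, β+n) = Gamma(1.2+16, 0.3+12) = Gamma(17.2, 12.3).
Posterior α = 17.2.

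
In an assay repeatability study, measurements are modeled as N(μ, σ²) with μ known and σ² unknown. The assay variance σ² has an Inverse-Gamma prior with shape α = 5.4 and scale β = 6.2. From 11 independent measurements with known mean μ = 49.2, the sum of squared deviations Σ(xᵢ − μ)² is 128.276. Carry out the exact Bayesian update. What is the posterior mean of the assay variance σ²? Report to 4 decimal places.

7.1048

With known mean μ and an Inverse-Gamma(α, β) prior on σ², the Normal likelihood is conjugate: posterior is Inv-Gamma(α + n/2, β + Σ(xᵢ−μ)²/2).
Posterior: Inv-Gamma(5.4 + 11/2, 6.2 + 128.276/2) = Inv-Gamma(10.90, 70.3380).
E[σ²|data] = β/(α−1) = 70.3380/9.90 = 7.1048.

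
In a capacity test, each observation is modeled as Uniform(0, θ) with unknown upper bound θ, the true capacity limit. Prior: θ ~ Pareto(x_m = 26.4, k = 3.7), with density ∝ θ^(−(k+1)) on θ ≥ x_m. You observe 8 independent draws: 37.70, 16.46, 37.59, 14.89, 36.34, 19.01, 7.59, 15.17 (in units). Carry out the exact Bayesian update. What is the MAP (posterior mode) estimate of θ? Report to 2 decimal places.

A Pareto(scale x_m, shape k) prior on the upper bound θ of Uniform(0, θ) is conjugate: posterior is Pareto(max(x_m, max xᵢ), k + n).
Sample maximum = 37.70; prior scale x_m = 26.4 → posterior scale = max = 37.70.
Posterior shape = 3.7 + 8 = 11.7.
The Pareto density is decreasing on [x_m, ∞), so the mode is x_m = 37.70.

37.70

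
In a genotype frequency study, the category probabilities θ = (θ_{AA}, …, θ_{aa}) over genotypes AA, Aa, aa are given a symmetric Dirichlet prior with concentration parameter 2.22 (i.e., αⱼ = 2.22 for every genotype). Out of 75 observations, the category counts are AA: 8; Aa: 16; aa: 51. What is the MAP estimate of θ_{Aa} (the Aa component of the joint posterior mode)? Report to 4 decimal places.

0.2189

The Dirichlet prior is conjugate to the Multinomial likelihood: each posterior αⱼ = prior αⱼ + observed count nⱼ.
Posterior concentration: (10.22, 18.22, 53.22), total = 81.66.
Joint mode component: (α_{Aa}−1)/(Σα−K) = 17.22/78.66 = 0.2189.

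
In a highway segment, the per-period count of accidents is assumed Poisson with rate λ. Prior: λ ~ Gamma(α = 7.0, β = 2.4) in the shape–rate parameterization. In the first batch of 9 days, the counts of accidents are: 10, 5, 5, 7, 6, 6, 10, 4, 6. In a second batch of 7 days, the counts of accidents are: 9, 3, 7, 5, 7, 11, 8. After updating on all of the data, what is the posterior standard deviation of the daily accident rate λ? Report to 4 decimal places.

0.5853

With a Gamma(shape α, rate β) prior, the Poisson likelihood is conjugate: the posterior is Gamma(α + ΣXᵢ, β + n).
Batch 1: sum of counts S = 59 over n = 9 days.
After batch 1: Gamma(α+S, β+n) = Gamma(7.0+59, 2.4+9) = Gamma(66.0, 11.4).
Batch 2: sum of counts S = 50 over n = 7 days.
After batch 2: Gamma(α+S, β+n) = Gamma(66.0+50, 11.4+7) = Gamma(116.0, 18.4).
SD = √α/β = √116.0/18.4 = 0.5853.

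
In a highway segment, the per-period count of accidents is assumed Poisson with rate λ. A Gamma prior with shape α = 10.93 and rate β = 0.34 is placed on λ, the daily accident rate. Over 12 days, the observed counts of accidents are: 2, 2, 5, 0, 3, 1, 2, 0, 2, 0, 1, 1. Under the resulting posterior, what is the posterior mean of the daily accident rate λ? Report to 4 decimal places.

2.4254

With a Gamma(shape α, rate β) prior, the Poisson likelihood is conjugate: the posterior is Gamma(α + ΣXᵢ, β + n).
Sum of counts S = 19 over n = 12 days.
Posterior: Gamma(α+S, β+n) = Gamma(10.93+19, 0.34+12) = Gamma(29.93, 12.34).
Posterior mean = α/β = 29.93/12.34 = 2.4254.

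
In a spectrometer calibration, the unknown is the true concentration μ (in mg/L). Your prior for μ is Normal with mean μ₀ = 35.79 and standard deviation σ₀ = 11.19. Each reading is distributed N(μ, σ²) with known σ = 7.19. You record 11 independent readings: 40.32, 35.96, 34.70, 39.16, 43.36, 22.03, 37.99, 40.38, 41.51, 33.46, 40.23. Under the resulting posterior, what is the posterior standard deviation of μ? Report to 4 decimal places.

2.1283

For Normal data with known variance σ², a Normal(μ₀, σ₀²) prior on μ is conjugate. Posterior precision = 1/σ₀² + n/σ²; posterior mean is the precision-weighted average of μ₀ and x̄.
σ₀² = 11.19² = 125.2161, σ² = 7.19² = 51.6961; σ² + n·σ₀² = 51.6961 + 11·125.2161 = 1429.0732.
Posterior precision = 1/σ₀² + n/σ² = 1/125.2161 + 11/51.6961 = (σ² + n·σ₀²)/(σ₀²σ²) = 1429.0732/(125.2161·51.6961); posterior variance σₙ² = σ₀²σ²/(σ² + n·σ₀²) = 125.2161·51.6961/1429.0732 = 4.529638.
Posterior SD = √σₙ² = √(125.2161·51.6961/1429.0732) = 2.1283.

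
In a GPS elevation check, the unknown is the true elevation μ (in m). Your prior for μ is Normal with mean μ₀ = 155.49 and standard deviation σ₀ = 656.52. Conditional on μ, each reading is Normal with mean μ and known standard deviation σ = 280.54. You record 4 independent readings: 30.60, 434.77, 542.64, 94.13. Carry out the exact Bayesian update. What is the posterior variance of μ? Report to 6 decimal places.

18816.704406

For Normal data with known variance σ², a Normal(μ₀, σ₀²) prior on μ is conjugate. Posterior precision = 1/σ₀² + n/σ²; posterior mean is the precision-weighted average of μ₀ and x̄.
σ₀² = 656.52² = 431018.5104, σ² = 280.54² = 78702.6916; σ² + n·σ₀² = 78702.6916 + 4·431018.5104 = 1802776.7332.
Posterior precision = 1/σ₀² + n/σ² = 1/431018.5104 + 4/78702.6916 = (σ² + n·σ₀²)/(σ₀²σ²) = 1802776.7332/(431018.5104·78702.6916); posterior variance σₙ² = σ₀²σ²/(σ² + n·σ₀²) = 431018.5104·78702.6916/1802776.7332 = 18816.704406.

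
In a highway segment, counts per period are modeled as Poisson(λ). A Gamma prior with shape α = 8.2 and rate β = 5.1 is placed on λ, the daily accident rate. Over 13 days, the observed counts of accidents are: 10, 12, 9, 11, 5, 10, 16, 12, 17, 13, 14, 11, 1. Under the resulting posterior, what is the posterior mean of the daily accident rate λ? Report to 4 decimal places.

With a Gamma(shape α, rate β) prior, the Poisson likelihood is conjugate: the posterior is Gamma(α + ΣXᵢ, β + n).
Sum of counts S = 141 over n = 13 days.
Posterior: Gamma(α+S, β+n) = Gamma(8.2+141, 5.1+13) = Gamma(149.2, 18.1).
Posterior mean = α/β = 149.2/18.1 = 8.2431.

8.2431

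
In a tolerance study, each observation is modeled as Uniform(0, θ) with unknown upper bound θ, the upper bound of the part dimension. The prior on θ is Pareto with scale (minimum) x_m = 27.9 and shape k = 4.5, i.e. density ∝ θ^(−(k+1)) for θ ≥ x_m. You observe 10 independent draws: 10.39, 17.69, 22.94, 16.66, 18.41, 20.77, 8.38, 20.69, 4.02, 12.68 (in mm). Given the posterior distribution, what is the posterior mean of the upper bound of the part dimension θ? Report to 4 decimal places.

A Pareto(scale x_m, shape k) prior on the upper bound θ of Uniform(0, θ) is conjugate: posterior is Pareto(max(x_m, max xᵢ), k + n).
Sample maximum = 22.94; prior scale x_m = 27.9 → posterior scale = max = 27.90.
Posterior shape = 4.5 + 10 = 14.5.
E[θ|data] = k·x_m/(k−1) = 14.5·27.90/13.5 = 29.9667.

29.9667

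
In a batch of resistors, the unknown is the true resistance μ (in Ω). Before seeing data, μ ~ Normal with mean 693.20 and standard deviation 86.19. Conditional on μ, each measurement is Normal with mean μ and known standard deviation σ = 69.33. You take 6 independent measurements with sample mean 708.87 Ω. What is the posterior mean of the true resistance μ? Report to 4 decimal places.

For Normal data with known variance σ², a Normal(μ₀, σ₀²) prior on μ is conjugate. Posterior precision = 1/σ₀² + n/σ²; posterior mean is the precision-weighted average of μ₀ and x̄.
n·x̄ = 6·708.87 = 4253.22.
σ₀² = 86.19² = 7428.7161, σ² = 69.33² = 4806.6489; σ² + n·σ₀² = 4806.6489 + 6·7428.7161 = 49378.9455.
Posterior mean = (μ₀/σ₀² + n·x̄/σ²)/(1/σ₀² + n/σ²) = (σ²·μ₀ + σ₀²·n·x̄)/(σ² + n·σ₀²) = (4806.6489·693.20 + 7428.7161·4253.22)/49378.9455 = 34927932.908322/49378.9455 = 707.3446.

707.3446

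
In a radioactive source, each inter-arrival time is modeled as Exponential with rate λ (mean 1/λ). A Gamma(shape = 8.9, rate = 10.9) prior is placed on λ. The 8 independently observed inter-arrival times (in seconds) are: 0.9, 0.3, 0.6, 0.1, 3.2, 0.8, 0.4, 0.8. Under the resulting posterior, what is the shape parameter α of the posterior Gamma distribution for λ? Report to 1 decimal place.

16.9

With a Gamma(shape α, rate β) prior on the exponential rate λ, the posterior after n observations with total T = Σxᵢ is Gamma(α+n, β+T).
Sum of observations T = 7.1 seconds; n = 8.
Posterior: Gamma(8.9+8, 10.9+7.1) = Gamma(16.9, 18.0).
Posterior α = 16.9.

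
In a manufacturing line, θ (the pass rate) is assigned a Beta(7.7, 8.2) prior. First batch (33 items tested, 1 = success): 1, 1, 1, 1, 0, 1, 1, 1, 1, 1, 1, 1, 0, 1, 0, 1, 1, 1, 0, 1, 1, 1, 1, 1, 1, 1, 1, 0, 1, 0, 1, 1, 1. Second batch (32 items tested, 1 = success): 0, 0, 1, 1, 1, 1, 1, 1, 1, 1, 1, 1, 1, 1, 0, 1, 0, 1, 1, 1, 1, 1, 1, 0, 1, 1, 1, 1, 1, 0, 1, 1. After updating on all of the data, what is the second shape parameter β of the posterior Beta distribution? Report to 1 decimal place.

20.2

The Beta prior is conjugate to a Binomial/Bernoulli likelihood; the update adds successes to α and failures to β.
After batch 1: Beta(7.7+27, 8.2+6) = Beta(34.7, 14.2).
After batch 2: Beta(34.7+26, 14.2+6) = Beta(60.7, 20.2).
Posterior β = 20.2.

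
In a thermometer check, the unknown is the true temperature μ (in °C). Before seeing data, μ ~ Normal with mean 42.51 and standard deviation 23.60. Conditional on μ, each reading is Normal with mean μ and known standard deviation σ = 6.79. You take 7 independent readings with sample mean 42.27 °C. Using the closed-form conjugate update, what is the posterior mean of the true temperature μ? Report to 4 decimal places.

For Normal data with known variance σ², a Normal(μ₀, σ₀²) prior on μ is conjugate. Posterior precision = 1/σ₀² + n/σ²; posterior mean is the precision-weighted average of μ₀ and x̄.
n·x̄ = 7·42.27 = 295.89.
σ₀² = 23.60² = 556.96, σ² = 6.79² = 46.1041; σ² + n·σ₀² = 46.1041 + 7·556.96 = 3944.8241.
Posterior mean = (μ₀/σ₀² + n·x̄/σ²)/(1/σ₀² + n/σ²) = (σ²·μ₀ + σ₀²·n·x̄)/(σ² + n·σ₀²) = (46.1041·42.51 + 556.96·295.89)/3944.8241 = 166758.779691/3944.8241 = 42.2728.

42.2728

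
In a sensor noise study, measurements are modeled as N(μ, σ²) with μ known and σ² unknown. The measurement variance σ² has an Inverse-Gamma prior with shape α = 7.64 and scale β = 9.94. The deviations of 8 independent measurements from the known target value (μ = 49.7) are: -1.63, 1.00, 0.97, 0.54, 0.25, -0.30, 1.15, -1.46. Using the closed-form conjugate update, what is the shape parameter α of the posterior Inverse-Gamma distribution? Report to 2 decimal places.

With known mean μ and an Inverse-Gamma(α, β) prior on σ², the Normal likelihood is conjugate: posterior is Inv-Gamma(α + n/2, β + Σ(xᵢ−μ)²/2).
Σ(xᵢ−μ)² = (-1.63)² + (1.00)² + (0.97)² + (0.54)² + (0.25)² + (-0.30)² + (1.15)² + (-1.46)² = 8.4960.
Posterior: Inv-Gamma(7.64 + 8/2, 9.94 + 8.4960/2) = Inv-Gamma(11.64, 14.18800).
Posterior α = 11.64.

11.64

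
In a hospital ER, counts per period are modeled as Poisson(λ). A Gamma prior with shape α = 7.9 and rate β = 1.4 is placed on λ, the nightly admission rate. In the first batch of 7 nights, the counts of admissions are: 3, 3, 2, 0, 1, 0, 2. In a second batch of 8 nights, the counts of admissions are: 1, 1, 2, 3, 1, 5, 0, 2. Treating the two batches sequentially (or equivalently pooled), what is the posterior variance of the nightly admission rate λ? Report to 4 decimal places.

0.1260

With a Gamma(shape α, rate β) prior, the Poisson likelihood is conjugate: the posterior is Gamma(α + ΣXᵢ, β + n).
Batch 1: sum of counts S = 11 over n = 7 nights.
After batch 1: Gamma(α+S, β+n) = Gamma(7.9+11, 1.4+7) = Gamma(18.9, 8.4).
Batch 2: sum of counts S = 15 over n = 8 nights.
After batch 2: Gamma(α+S, β+n) = Gamma(18.9+15, 8.4+8) = Gamma(33.9, 16.4).
Var = α/β² = 33.9/16.4² = 0.1260.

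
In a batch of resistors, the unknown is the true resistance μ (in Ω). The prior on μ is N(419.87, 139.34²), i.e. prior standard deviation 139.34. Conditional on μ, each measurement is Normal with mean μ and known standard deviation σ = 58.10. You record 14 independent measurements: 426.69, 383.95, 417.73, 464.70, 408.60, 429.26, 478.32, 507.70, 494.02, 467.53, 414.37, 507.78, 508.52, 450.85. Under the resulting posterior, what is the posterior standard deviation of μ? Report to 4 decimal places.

For Normal data with known variance σ², a Normal(μ₀, σ₀²) prior on μ is conjugate. Posterior precision = 1/σ₀² + n/σ²; posterior mean is the precision-weighted average of μ₀ and x̄.
σ₀² = 139.34² = 19415.6356, σ² = 58.10² = 3375.61; σ² + n·σ₀² = 3375.61 + 14·19415.6356 = 275194.5084.
Posterior precision = 1/σ₀² + n/σ² = 1/19415.6356 + 14/3375.61 = (σ² + n·σ₀²)/(σ₀²σ²) = 275194.5084/(19415.6356·3375.61); posterior variance σₙ² = σ₀²σ²/(σ² + n·σ₀²) = 19415.6356·3375.61/275194.5084 = 238.157418.
Posterior SD = √σₙ² = √(19415.6356·3375.61/275194.5084) = 15.4323.

15.4323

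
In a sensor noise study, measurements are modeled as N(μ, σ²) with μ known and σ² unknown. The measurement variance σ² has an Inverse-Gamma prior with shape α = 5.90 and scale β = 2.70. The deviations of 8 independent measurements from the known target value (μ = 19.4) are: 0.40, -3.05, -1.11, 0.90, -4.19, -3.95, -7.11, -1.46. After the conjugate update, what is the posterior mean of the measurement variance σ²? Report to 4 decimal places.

With known mean μ and an Inverse-Gamma(α, β) prior on σ², the Normal likelihood is conjugate: posterior is Inv-Gamma(α + n/2, β + Σ(xᵢ−μ)²/2).
Σ(xᵢ−μ)² = (0.40)² + (-3.05)² + (-1.11)² + (0.90)² + (-4.19)² + (-3.95)² + (-7.11)² + (-1.46)² = 97.3469.
Posterior: Inv-Gamma(5.90 + 8/2, 2.70 + 97.3469/2) = Inv-Gamma(9.90, 51.37345).
E[σ²|data] = β/(α−1) = 51.37345/8.90 = 5.7723.

5.7723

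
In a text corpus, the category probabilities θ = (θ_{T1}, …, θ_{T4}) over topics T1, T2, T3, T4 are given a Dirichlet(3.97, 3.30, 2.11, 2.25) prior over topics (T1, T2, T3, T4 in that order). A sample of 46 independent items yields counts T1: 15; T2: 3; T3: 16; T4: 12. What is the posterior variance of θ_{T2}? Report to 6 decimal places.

The Dirichlet prior is conjugate to the Multinomial likelihood: each posterior αⱼ = prior αⱼ + observed count nⱼ.
Posterior concentration: (18.97, 6.30, 18.11, 14.25), total = 57.63.
Var[θ_j] = α_j(Σα−α_j)/((Σα)²(Σα+1)) = 6.30·51.33/(57.63²·58.63) = 0.001661.

0.001661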